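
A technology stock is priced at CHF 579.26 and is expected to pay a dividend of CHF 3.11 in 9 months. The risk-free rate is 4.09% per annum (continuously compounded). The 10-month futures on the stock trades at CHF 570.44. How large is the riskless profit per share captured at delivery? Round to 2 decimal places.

PV(dividends) I = 3.11·e^(−0.0409·9/12) = 3.0160
Fair futures F* = (S − I)·e^(rT) = (579.26 − 3.0160)·e^0.034083 = 576.2440 × 1.034670 = 596.2224
Market CHF 570.44 < fair 596.2224: forward underpriced → reverse cash-and-carry (short the stock, invest proceeds at r, pay the dividends, go long the forward).
Profit at T = |F_mkt − F*| = |570.44 − 596.2224| = CHF 25.78 per share

CHF 25.78 per share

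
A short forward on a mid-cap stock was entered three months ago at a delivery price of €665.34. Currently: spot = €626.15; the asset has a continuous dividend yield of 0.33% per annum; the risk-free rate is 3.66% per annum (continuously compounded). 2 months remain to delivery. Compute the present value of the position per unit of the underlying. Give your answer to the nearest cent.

€35.49

Current fair forward for the remaining 2 months: F = S·e^((r − q)·T), (r − q) = 0.0366 − 0.0033 = 0.0333
F = 626.15 · e^(0.0333 × 2/12) = 626.15 × 1.005565 = 629.6345
Value of long forward = (F − K)·e^(−rT) = (629.6345 − 665.34) · e^(−0.0366·2/12)
= -35.7055 × 0.993919 = -35.49
Short position value = −(long value) = €35.49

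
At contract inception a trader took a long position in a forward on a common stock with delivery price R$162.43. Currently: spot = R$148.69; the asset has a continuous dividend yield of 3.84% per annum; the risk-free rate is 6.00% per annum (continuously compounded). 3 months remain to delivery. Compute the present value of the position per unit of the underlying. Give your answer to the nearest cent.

Current fair forward for the remaining 3 months: F = S·e^((r − q)·T), (r − q) = 0.0600 − 0.0384 = 0.0216
F = 148.69 · e^(0.0216 × 3/12) = 148.69 × 1.005415 = 149.4952
Value of long forward = (F − K)·e^(−rT) = (149.4952 − 162.43) · e^(−0.0600·3/12)
= -12.9348 × 0.985112 = -12.74

-R$12.74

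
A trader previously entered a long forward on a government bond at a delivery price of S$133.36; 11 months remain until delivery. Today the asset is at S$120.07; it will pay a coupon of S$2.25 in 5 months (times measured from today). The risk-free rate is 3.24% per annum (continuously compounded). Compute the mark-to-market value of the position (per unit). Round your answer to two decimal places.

-S$11.61

PV(remaining coupons) I = 2.25·e^(−0.0324·5/12) = 2.2198
Current forward F = (S − I)·e^(rT) = (120.07 − 2.2198)·e^(0.0324·11/12) = 117.8502 × 1.030145 = 121.4028
Value (long) = (F − K)·e^(−rT) = (121.4028 − 133.36) × 0.970737 = -11.6073
Value = -S$11.61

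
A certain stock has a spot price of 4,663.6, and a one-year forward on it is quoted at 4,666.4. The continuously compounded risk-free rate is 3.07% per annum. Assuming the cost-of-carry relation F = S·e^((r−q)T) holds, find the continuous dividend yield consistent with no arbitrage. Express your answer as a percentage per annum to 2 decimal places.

From F = S·e^((r−q)T): (r − q) = ln(F/S)/T
ln(4666.4/4663.6) = ln(1.000600) = 0.000600
(r − q) = 0.000600 / (12/12) = 0.000600
q = r − ln(F/S)/T = 0.0307 − 0.000600 = 0.030100
q = 3.01%

3.01%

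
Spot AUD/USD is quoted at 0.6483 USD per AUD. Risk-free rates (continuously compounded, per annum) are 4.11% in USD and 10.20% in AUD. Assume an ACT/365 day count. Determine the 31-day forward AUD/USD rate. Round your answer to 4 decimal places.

F = S·e^((r_USD − r_AUD)T) = 0.6483 · e^((0.0411 − 0.1020) × 31/365)
= 0.6483 · e^-0.005172 = 0.6483 × 0.994841
F = 0.6450 USD per AUD

0.6450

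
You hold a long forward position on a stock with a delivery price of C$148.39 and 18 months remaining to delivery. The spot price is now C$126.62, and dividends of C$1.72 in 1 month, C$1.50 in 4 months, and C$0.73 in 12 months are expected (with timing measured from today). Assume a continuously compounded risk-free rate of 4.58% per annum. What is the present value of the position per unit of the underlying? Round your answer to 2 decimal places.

-C$15.81

PV(remaining dividends) I = 1.72·e^(−0.0458·1/12) + 1.50·e^(−0.0458·4/12) + 0.73·e^(−0.0458·12/12) = 3.8880
Current forward F = (S − I)·e^(rT) = (126.62 − 3.8880)·e^(0.0458·18/12) = 122.7320 × 1.071115 = 131.4601
Value (long) = (F − K)·e^(−rT) = (131.4601 − 148.39) × 0.933607 = -15.8059
Value = -C$15.81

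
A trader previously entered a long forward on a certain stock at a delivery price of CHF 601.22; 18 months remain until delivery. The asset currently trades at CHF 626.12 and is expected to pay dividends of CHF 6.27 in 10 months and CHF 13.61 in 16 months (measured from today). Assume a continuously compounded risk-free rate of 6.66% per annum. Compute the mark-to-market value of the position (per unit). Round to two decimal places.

CHF 63.67

PV(remaining dividends) I = 6.27·e^(−0.0666·10/12) + 13.61·e^(−0.0666·16/12) = 18.3850
Current forward F = (S − I)·e^(rT) = (626.12 − 18.3850)·e^(0.0666·18/12) = 607.7350 × 1.105060 = 671.5836
Value (long) = (F − K)·e^(−rT) = (671.5836 − 601.22) × 0.904928 = 63.6740
Value = CHF 63.67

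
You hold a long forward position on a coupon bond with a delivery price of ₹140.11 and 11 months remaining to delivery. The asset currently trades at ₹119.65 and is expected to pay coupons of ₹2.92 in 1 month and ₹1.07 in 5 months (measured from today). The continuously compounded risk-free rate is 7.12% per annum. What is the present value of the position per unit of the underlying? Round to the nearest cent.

PV(remaining coupons) I = 2.92·e^(−0.0712·1/12) + 1.07·e^(−0.0712·5/12) = 3.9414
Current forward F = (S − I)·e^(rT) = (119.65 − 3.9414)·e^(0.0712·11/12) = 115.7086 × 1.067444 = 123.5125
Value (long) = (F − K)·e^(−rT) = (123.5125 − 140.11) × 0.936818 = -15.5488
Value = -₹15.55

-₹15.55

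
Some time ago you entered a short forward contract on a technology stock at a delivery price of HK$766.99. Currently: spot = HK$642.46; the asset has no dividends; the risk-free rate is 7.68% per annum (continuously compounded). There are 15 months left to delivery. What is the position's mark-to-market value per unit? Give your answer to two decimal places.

Current fair forward for the remaining 15 months: F = S·e^(r·T), r = 0.0768
F = 642.46 · e^(0.0768 × 15/12) = 642.46 × 1.100759 = 707.1936
Value of long forward = (F − K)·e^(−rT) = (707.1936 − 766.99) · e^(−0.0768·15/12)
= -59.7964 × 0.908464 = -54.32
Short position value = −(long value) = HK$54.32

HK$54.32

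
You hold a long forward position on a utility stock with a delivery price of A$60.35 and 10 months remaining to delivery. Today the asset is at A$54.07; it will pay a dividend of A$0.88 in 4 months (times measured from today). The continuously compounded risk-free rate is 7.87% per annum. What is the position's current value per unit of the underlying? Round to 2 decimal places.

-A$3.31

PV(remaining dividends) I = 0.88·e^(−0.0787·4/12) = 0.8572
Current forward F = (S − I)·e^(rT) = (54.07 − 0.8572)·e^(0.0787·10/12) = 53.2128 × 1.067782 = 56.8197
Value (long) = (F − K)·e^(−rT) = (56.8197 − 60.35) × 0.936521 = -3.3062
Value = -A$3.31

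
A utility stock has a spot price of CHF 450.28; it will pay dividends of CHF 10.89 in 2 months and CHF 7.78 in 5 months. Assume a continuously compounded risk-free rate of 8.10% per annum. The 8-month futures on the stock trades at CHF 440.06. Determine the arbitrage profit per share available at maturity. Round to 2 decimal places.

CHF 15.92 per share

PV(dividends) I = 10.89·e^(−0.0810·2/12) + 7.78·e^(−0.0810·5/12) = 18.2658
Fair futures F* = (S − I)·e^(rT) = (450.28 − 18.2658)·e^0.054000 = 432.0142 × 1.055485 = 455.9845
Market CHF 440.06 < fair 455.9845: forward underpriced → reverse cash-and-carry (short the stock, invest proceeds at r, pay the dividends, go long the forward).
Profit at T = |F_mkt − F*| = |440.06 − 455.9845| = CHF 15.92 per share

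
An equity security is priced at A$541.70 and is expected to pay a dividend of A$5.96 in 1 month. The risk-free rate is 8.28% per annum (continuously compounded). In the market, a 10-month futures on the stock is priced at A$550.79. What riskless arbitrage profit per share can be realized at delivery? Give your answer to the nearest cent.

PV(dividends) I = 5.96·e^(−0.0828·1/12) = 5.9190
Fair futures F* = (S − I)·e^(rT) = (541.70 − 5.9190)·e^0.069000 = 535.7810 × 1.071436 = 574.0551
Market A$550.79 < fair 574.0551: forward underpriced → reverse cash-and-carry (short the stock, invest proceeds at r, pay the dividends, go long the forward).
Profit at T = |F_mkt − F*| = |550.79 − 574.0551| = A$23.27 per share

A$23.27 per share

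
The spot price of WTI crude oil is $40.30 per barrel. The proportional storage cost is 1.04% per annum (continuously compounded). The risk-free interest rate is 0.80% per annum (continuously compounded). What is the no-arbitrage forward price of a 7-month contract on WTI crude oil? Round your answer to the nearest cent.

$40.73 per barrel

Net carry = r + u − y = 0.0080 + 0.0104 − 0.0000 = 0.0184
F = S·e^((r+u−y)T) = 40.30 · e^(0.0184 × 7/12) = 40.30 · e^0.010733
= 40.30 × 1.010791 = $40.73 per barrel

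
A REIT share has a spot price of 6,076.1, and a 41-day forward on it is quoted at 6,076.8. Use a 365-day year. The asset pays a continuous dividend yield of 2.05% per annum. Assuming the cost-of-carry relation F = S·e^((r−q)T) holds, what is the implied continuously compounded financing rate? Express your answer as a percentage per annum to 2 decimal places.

From F = S·e^((r−q)T): (r − q) = ln(F/S)/T
ln(6076.8/6076.1) = ln(1.000115) = 0.000115
(r − q) = 0.000115 / (41/365) = 0.001024
r = ln(F/S)/T + q = 0.001024 + 0.0205 = 0.021524
r = 2.15%

2.15%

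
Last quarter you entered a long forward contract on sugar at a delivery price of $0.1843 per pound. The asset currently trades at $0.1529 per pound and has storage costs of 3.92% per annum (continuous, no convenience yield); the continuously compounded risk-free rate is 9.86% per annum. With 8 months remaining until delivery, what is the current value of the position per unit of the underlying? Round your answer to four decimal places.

Current fair forward for the remaining 8 months: F = S·e^((r + u)·T), (r + u) = 0.0986 + 0.0392 = 0.1378
F = 0.1529 · e^(0.1378 × 8/12) = 0.1529 × 1.096219 = 0.1676
Value of long forward = (F − K)·e^(−rT) = (0.1676 − 0.1843) · e^(−0.0986·8/12)
= -0.0167 × 0.936381 = -0.0156

-$0.0156 per pound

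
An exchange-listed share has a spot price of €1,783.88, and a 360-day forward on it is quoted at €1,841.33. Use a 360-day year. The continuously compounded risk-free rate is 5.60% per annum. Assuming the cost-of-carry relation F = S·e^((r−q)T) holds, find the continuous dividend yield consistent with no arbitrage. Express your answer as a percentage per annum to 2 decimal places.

2.43%

From F = S·e^((r−q)T): (r − q) = ln(F/S)/T
ln(1841.33/1783.88) = ln(1.032205) = 0.031697
(r − q) = 0.031697 / (360/360) = 0.031697
q = r − ln(F/S)/T = 0.0560 − 0.031697 = 0.024303
q = 2.43%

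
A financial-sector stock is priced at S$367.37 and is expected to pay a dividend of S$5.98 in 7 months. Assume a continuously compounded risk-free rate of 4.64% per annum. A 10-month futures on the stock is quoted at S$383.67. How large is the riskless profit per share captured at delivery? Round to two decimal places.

PV(dividends) I = 5.98·e^(−0.0464·7/12) = 5.8203
Fair futures F* = (S − I)·e^(rT) = (367.37 − 5.8203)·e^0.038667 = 361.5497 × 1.039424 = 375.8034
Market S$383.67 > fair 375.8034: forward overpriced → cash-and-carry (borrow at r, buy the stock and collect the dividends, short the forward).
Profit at T = |F_mkt − F*| = |383.67 − 375.8034| = S$7.87 per share

S$7.87 per share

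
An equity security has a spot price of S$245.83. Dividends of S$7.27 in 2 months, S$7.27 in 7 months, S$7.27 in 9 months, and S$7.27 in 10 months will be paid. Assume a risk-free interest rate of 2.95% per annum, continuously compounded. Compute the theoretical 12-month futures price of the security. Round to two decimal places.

PV(dividends) I = 7.27·e^(−0.0295·2/12) + 7.27·e^(−0.0295·7/12) + 7.27·e^(−0.0295·9/12) + 7.27·e^(−0.0295·10/12)
I = 7.2343 + 7.1460 + 7.1109 + 7.0935 = 28.5847
F = (S − I)·e^(rT) = (245.83 − 28.5847) · e^(0.0295·12/12)
= 217.2453 · e^0.029500 = 217.2453 × 1.029939 = S$223.75

S$223.75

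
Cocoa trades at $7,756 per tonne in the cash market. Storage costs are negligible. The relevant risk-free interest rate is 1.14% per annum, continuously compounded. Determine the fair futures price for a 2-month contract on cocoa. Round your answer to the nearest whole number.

$7,771 per tonne

F = S·e^(rT) = 7756 · e^(0.0114 × 2/12) = 7756 · e^0.001900
= 7756 × 1.001902 = $7,771 per tonne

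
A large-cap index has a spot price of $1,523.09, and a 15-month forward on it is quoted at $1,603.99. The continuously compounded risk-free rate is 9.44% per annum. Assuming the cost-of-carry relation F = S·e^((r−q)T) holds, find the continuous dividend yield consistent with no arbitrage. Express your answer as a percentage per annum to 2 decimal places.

5.30%

From F = S·e^((r−q)T): (r − q) = ln(F/S)/T
ln(1603.99/1523.09) = ln(1.053116) = 0.051753
(r − q) = 0.051753 / (15/12) = 0.041402
q = r − ln(F/S)/T = 0.0944 − 0.041402 = 0.052998
q = 5.30%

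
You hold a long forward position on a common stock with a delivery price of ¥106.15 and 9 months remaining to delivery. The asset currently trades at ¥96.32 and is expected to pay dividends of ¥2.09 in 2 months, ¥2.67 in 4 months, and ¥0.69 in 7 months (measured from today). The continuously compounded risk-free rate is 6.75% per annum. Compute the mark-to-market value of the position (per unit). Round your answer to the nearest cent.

PV(remaining dividends) I = 2.09·e^(−0.0675·2/12) + 2.67·e^(−0.0675·4/12) + 0.69·e^(−0.0675·7/12) = 5.3406
Current forward F = (S − I)·e^(rT) = (96.32 − 5.3406)·e^(0.0675·9/12) = 90.9794 × 1.051928 = 95.7038
Value (long) = (F − K)·e^(−rT) = (95.7038 − 106.15) × 0.950635 = -9.9305
Value = -¥9.93

-¥9.93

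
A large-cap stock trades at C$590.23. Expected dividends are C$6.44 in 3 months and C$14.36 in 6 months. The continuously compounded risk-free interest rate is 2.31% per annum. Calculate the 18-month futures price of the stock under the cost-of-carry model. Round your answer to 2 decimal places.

PV(dividends) I = 6.44·e^(−0.0231·3/12) + 14.36·e^(−0.0231·6/12)
I = 6.4029 + 14.1951 = 20.5980
F = (S − I)·e^(rT) = (590.23 − 20.5980) · e^(0.0231·18/12)
= 569.6320 · e^0.034650 = 569.6320 × 1.035257 = C$589.72

C$589.72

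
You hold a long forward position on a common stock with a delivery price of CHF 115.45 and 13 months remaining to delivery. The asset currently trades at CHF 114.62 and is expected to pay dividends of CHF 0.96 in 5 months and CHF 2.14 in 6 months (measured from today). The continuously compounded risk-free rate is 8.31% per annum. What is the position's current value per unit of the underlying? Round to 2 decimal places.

CHF 6.13

PV(remaining dividends) I = 0.96·e^(−0.0831·5/12) + 2.14·e^(−0.0831·6/12) = 2.9802
Current forward F = (S − I)·e^(rT) = (114.62 − 2.9802)·e^(0.0831·13/12) = 111.6398 × 1.094202 = 122.1565
Value (long) = (F − K)·e^(−rT) = (122.1565 − 115.45) × 0.913908 = 6.1291
Value = CHF 6.13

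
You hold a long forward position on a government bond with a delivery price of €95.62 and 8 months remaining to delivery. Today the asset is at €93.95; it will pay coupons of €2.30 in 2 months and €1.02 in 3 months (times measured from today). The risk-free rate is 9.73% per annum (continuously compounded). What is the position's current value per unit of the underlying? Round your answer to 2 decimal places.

PV(remaining coupons) I = 2.30·e^(−0.0973·2/12) + 1.02·e^(−0.0973·3/12) = 3.2585
Current forward F = (S − I)·e^(rT) = (93.95 − 3.2585)·e^(0.0973·8/12) = 90.6915 × 1.067017 = 96.7694
Value (long) = (F − K)·e^(−rT) = (96.7694 − 95.62) × 0.937192 = 1.0772
Value = €1.08

€1.08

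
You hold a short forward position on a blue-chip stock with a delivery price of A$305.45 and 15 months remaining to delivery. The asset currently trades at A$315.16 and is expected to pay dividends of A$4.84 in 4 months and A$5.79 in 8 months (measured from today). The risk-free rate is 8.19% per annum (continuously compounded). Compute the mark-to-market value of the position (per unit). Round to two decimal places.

-A$29.24

PV(remaining dividends) I = 4.84·e^(−0.0819·4/12) + 5.79·e^(−0.0819·8/12) = 10.1920
Current forward F = (S − I)·e^(rT) = (315.16 − 10.1920)·e^(0.0819·15/12) = 304.9680 × 1.107799 = 337.8432
Value (long) = (F − K)·e^(−rT) = (337.8432 − 305.45) × 0.902691 = 29.2411
Short position value = −(long value) = -A$29.24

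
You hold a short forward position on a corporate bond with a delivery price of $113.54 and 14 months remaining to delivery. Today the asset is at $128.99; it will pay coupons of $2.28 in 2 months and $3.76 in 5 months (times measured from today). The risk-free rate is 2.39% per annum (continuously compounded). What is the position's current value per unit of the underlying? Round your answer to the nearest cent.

-$12.58

PV(remaining coupons) I = 2.28·e^(−0.0239·2/12) + 3.76·e^(−0.0239·5/12) = 5.9937
Current forward F = (S − I)·e^(rT) = (128.99 − 5.9937)·e^(0.0239·14/12) = 122.9963 × 1.028276 = 126.4741
Value (long) = (F − K)·e^(−rT) = (126.4741 − 113.54) × 0.972502 = 12.5784
Short position value = −(long value) = -$12.58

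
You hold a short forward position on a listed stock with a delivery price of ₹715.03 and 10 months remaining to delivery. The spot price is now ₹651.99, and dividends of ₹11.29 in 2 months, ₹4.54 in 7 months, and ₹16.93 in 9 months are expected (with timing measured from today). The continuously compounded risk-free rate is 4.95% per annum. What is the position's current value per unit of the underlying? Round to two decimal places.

₹66.07

PV(remaining dividends) I = 11.29·e^(−0.0495·2/12) + 4.54·e^(−0.0495·7/12) + 16.93·e^(−0.0495·9/12) = 31.9210
Current forward F = (S − I)·e^(rT) = (651.99 − 31.9210)·e^(0.0495·10/12) = 620.0690 × 1.042113 = 646.1820
Value (long) = (F − K)·e^(−rT) = (646.1820 − 715.03) × 0.959589 = -66.0658
Short position value = −(long value) = ₹66.07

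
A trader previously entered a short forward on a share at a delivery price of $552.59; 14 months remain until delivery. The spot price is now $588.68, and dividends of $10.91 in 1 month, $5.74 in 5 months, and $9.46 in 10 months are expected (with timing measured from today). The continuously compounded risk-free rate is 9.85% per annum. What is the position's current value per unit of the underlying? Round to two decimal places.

-$71.03

PV(remaining dividends) I = 10.91·e^(−0.0985·1/12) + 5.74·e^(−0.0985·5/12) + 9.46·e^(−0.0985·10/12) = 25.0445
Current forward F = (S − I)·e^(rT) = (588.68 − 25.0445)·e^(0.0985·14/12) = 563.6355 × 1.121780 = 632.2750
Value (long) = (F − K)·e^(−rT) = (632.2750 − 552.59) × 0.891440 = 71.0344
Short position value = −(long value) = -$71.03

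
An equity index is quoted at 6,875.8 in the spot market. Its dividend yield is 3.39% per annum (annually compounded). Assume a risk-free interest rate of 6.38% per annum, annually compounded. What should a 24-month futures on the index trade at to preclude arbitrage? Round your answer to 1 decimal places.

F = S · (1+r)^T / (1+q)^T
= 6875.8 × 1.131670 / 1.068949 = 6875.8 × 1.058675
F = 7,279.2

7,279.2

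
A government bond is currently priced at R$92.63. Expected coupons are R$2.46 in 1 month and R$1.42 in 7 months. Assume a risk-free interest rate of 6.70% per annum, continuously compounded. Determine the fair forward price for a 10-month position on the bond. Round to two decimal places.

R$93.92

PV(coupons) I = 2.46·e^(−0.0670·1/12) + 1.42·e^(−0.0670·7/12)
I = 2.4463 + 1.3656 = 3.8119
F = (S − I)·e^(rT) = (92.63 − 3.8119) · e^(0.0670·10/12)
= 88.8181 · e^0.055833 = 88.8181 × 1.057421 = R$93.92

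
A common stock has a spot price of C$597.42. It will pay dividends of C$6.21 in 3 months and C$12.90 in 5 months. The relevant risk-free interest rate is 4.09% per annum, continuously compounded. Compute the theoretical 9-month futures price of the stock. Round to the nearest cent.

PV(dividends) I = 6.21·e^(−0.0409·3/12) + 12.90·e^(−0.0409·5/12)
I = 6.1468 + 12.6820 = 18.8288
F = (S − I)·e^(rT) = (597.42 − 18.8288) · e^(0.0409·9/12)
= 578.5912 · e^0.030675 = 578.5912 × 1.031150 = C$596.61

C$596.61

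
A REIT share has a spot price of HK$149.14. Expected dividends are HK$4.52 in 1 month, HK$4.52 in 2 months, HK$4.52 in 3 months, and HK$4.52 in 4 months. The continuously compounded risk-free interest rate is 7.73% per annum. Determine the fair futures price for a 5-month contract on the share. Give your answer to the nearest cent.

PV(dividends) I = 4.52·e^(−0.0773·1/12) + 4.52·e^(−0.0773·2/12) + 4.52·e^(−0.0773·3/12) + 4.52·e^(−0.0773·4/12)
I = 4.4910 + 4.4621 + 4.4335 + 4.4050 = 17.7916
F = (S − I)·e^(rT) = (149.14 − 17.7916) · e^(0.0773·5/12)
= 131.3484 · e^0.032208 = 131.3484 × 1.032732 = HK$135.65

HK$135.65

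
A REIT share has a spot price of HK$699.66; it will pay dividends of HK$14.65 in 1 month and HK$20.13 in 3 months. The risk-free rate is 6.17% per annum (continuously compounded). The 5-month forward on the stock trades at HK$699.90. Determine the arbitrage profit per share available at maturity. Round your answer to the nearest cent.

PV(dividends) I = 14.65·e^(−0.0617·1/12) + 20.13·e^(−0.0617·3/12) = 34.3967
Fair forward F* = (S − I)·e^(rT) = (699.66 − 34.3967)·e^0.025708 = 665.2633 × 1.026041 = 682.5874
Market HK$699.90 > fair 682.5874: forward overpriced → cash-and-carry (borrow at r, buy the stock and collect the dividends, short the forward).
Profit at T = |F_mkt − F*| = |699.90 − 682.5874| = HK$17.31 per share

HK$17.31 per share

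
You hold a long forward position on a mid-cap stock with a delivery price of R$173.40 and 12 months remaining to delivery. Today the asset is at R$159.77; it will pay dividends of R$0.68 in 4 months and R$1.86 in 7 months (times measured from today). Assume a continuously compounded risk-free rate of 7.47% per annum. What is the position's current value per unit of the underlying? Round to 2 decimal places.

PV(remaining dividends) I = 0.68·e^(−0.0747·4/12) + 1.86·e^(−0.0747·7/12) = 2.4440
Current forward F = (S − I)·e^(rT) = (159.77 − 2.4440)·e^(0.0747·12/12) = 157.3260 × 1.077561 = 169.5284
Value (long) = (F − K)·e^(−rT) = (169.5284 − 173.40) × 0.928022 = -3.5929
Value = -R$3.59

-R$3.59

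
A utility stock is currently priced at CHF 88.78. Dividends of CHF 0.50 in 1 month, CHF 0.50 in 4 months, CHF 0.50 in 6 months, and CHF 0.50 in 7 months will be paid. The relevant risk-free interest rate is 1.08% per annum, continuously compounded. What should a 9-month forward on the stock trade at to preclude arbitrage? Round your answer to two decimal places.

CHF 87.49

PV(dividends) I = 0.50·e^(−0.0108·1/12) + 0.50·e^(−0.0108·4/12) + 0.50·e^(−0.0108·6/12) + 0.50·e^(−0.0108·7/12)
I = 0.4996 + 0.4982 + 0.4973 + 0.4969 = 1.9920
F = (S − I)·e^(rT) = (88.78 − 1.9920) · e^(0.0108·9/12)
= 86.7880 · e^0.008100 = 86.7880 × 1.008133 = CHF 87.49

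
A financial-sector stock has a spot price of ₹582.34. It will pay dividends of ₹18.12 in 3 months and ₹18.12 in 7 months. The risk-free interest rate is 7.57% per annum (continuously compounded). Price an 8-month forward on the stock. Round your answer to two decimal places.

₹575.55

PV(dividends) I = 18.12·e^(−0.0757·3/12) + 18.12·e^(−0.0757·7/12)
I = 17.7803 + 17.3373 = 35.1176
F = (S − I)·e^(rT) = (582.34 − 35.1176) · e^(0.0757·8/12)
= 547.2224 · e^0.050467 = 547.2224 × 1.051762 = ₹575.55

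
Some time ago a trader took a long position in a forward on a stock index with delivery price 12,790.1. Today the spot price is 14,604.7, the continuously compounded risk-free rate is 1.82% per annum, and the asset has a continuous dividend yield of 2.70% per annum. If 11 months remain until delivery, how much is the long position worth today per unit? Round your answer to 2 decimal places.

Current fair forward for the remaining 11 months: F = S·e^((r − q)·T), (r − q) = 0.0182 − 0.0270 = -0.0088
F = 14604.7 · e^(-0.0088 × 11/12) = 14604.7 × 0.99196578 = 14487.3626
Value of long forward = (F − K)·e^(−rT) = (14487.3626 − 12790.1) · e^(−0.0182·11/12)
= 1697.2626 × 0.98345506 = 1669.18

1669.18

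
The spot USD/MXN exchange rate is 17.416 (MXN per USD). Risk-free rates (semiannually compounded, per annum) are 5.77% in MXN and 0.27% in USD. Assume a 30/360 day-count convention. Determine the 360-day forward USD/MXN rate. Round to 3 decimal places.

By covered interest parity, F = S · (1+r_MXN/2)^(2T) / (1+r_USD/2)^(2T)
= 17.416 × 1.058532 / 1.002702 = 17.416 × 1.055680
F = 18.386 MXN per USD

18.386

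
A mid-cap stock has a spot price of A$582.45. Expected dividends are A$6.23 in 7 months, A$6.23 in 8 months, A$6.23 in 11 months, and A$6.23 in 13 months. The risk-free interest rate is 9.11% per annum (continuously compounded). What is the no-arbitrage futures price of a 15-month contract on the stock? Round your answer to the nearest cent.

PV(dividends) I = 6.23·e^(−0.0911·7/12) + 6.23·e^(−0.0911·8/12) + 6.23·e^(−0.0911·11/12) + 6.23·e^(−0.0911·13/12)
I = 5.9076 + 5.8629 + 5.7309 + 5.6445 = 23.1459
F = (S − I)·e^(rT) = (582.45 − 23.1459) · e^(0.0911·15/12)
= 559.3041 · e^0.113875 = 559.3041 × 1.120612 = A$626.76

A$626.76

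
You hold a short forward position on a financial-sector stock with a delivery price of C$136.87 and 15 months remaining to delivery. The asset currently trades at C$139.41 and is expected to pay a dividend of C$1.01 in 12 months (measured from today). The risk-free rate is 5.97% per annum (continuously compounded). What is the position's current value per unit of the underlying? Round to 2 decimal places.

PV(remaining dividends) I = 1.01·e^(−0.0597·12/12) = 0.9515
Current forward F = (S − I)·e^(rT) = (139.41 − 0.9515)·e^(0.0597·15/12) = 138.4585 × 1.077480 = 149.1863
Value (long) = (F − K)·e^(−rT) = (149.1863 − 136.87) × 0.928091 = 11.4306
Short position value = −(long value) = -C$11.43

-C$11.43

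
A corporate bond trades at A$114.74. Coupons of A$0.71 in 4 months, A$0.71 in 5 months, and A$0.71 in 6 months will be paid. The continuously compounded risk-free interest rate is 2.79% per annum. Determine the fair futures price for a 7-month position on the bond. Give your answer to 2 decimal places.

PV(coupons) I = 0.71·e^(−0.0279·4/12) + 0.71·e^(−0.0279·5/12) + 0.71·e^(−0.0279·6/12)
I = 0.7034 + 0.7018 + 0.7002 = 2.1054
F = (S − I)·e^(rT) = (114.74 − 2.1054) · e^(0.0279·7/12)
= 112.6346 · e^0.016275 = 112.6346 × 1.016408 = A$114.48

A$114.48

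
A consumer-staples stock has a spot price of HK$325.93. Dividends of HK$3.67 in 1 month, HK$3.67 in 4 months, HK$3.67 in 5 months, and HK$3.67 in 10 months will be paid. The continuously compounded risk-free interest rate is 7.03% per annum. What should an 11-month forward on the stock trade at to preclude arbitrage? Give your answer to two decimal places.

PV(dividends) I = 3.67·e^(−0.0703·1/12) + 3.67·e^(−0.0703·4/12) + 3.67·e^(−0.0703·5/12) + 3.67·e^(−0.0703·10/12)
I = 3.6486 + 3.5850 + 3.5641 + 3.4612 = 14.2589
F = (S − I)·e^(rT) = (325.93 − 14.2589) · e^(0.0703·11/12)
= 311.6711 · e^0.064442 = 311.6711 × 1.066564 = HK$332.42

HK$332.42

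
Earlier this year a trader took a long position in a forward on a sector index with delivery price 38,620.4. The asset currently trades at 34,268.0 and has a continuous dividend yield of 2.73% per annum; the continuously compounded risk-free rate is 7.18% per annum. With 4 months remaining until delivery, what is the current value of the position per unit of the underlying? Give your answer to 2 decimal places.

Current fair forward for the remaining 4 months: F = S·e^((r − q)·T), (r − q) = 0.0718 − 0.0273 = 0.0445
F = 34268.0 · e^(0.0445 × 4/12) = 34268.0 × 1.01494389 = 34780.0972
Value of long forward = (F − K)·e^(−rT) = (34780.0972 − 38620.4) · e^(−0.0718·4/12)
= -3840.3028 × 0.97635080 = -3749.48

-3749.48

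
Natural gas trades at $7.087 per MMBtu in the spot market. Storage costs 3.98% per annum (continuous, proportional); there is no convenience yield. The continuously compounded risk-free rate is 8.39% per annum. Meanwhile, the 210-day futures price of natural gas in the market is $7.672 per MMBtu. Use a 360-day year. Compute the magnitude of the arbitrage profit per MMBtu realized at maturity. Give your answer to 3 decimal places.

$0.055 per MMBtu

Fair futures: F* = S·e^(carry·T), with carry = (r + u) = 0.0839 + 0.0398 = 0.1237
F* = 7.087 · e^(0.1237 × 210/360) = 7.087 · e^0.072158 = 7.087 × 1.074825 = $7.6173
Market $7.672 > fair $7.6173: forward overpriced → cash-and-carry (buy spot, short the forward).
At maturity, profit = |F_mkt − F*| = |7.672 − 7.6173| = $0.055 per MMBtu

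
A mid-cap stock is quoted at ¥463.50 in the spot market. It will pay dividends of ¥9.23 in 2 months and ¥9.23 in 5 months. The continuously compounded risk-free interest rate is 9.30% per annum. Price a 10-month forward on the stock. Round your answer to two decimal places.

¥481.43

PV(dividends) I = 9.23·e^(−0.0930·2/12) + 9.23·e^(−0.0930·5/12)
I = 9.0880 + 8.8792 = 17.9672
F = (S − I)·e^(rT) = (463.50 − 17.9672) · e^(0.0930·10/12)
= 445.5328 · e^0.077500 = 445.5328 × 1.080582 = ¥481.43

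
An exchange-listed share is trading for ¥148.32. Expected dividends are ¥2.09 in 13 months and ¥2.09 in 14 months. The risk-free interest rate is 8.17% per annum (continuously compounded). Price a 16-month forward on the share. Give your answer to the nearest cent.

PV(dividends) I = 2.09·e^(−0.0817·13/12) + 2.09·e^(−0.0817·14/12)
I = 1.9130 + 1.9000 = 3.8130
F = (S − I)·e^(rT) = (148.32 − 3.8130) · e^(0.0817·16/12)
= 144.5070 · e^0.108933 = 144.5070 × 1.115088 = ¥161.14

¥161.14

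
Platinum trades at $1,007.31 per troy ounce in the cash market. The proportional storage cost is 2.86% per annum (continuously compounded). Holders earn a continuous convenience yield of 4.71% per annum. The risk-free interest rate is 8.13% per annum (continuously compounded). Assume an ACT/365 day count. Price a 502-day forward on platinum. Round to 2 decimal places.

Net carry = r + u − y = 0.0813 + 0.0286 − 0.0471 = 0.0628
F = S·e^((r+u−y)T) = 1007.31 · e^(0.0628 × 502/365) = 1007.31 · e^0.08637151
= 1007.31 × 1.09021128 = $1,098.18 per troy ounce

$1,098.18 per troy ounce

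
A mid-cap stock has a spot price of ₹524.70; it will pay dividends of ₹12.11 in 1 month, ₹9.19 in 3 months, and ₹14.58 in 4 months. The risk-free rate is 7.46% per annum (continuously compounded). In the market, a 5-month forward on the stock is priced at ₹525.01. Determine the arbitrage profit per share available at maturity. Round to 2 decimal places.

₹20.14 per share

PV(dividends) I = 12.11·e^(−0.0746·1/12) + 9.19·e^(−0.0746·3/12) + 14.58·e^(−0.0746·4/12) = 35.2771
Fair forward F* = (S − I)·e^(rT) = (524.70 − 35.2771)·e^0.031083 = 489.4229 × 1.031571 = 504.8745
Market ₹525.01 > fair 504.8745: forward overpriced → cash-and-carry (borrow at r, buy the stock and collect the dividends, short the forward).
Profit at T = |F_mkt − F*| = |525.01 − 504.8745| = ₹20.14 per share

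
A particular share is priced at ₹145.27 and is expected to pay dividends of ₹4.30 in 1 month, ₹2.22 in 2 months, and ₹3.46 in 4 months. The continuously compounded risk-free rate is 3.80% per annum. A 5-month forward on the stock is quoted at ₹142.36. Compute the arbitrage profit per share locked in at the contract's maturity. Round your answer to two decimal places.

₹4.84 per share

PV(dividends) I = 4.30·e^(−0.0380·1/12) + 2.22·e^(−0.0380·2/12) + 3.46·e^(−0.0380·4/12) = 9.9088
Fair forward F* = (S − I)·e^(rT) = (145.27 − 9.9088)·e^0.015833 = 135.3612 × 1.015959 = 137.5214
Market ₹142.36 > fair 137.5214: forward overpriced → cash-and-carry (borrow at r, buy the stock and collect the dividends, short the forward).
Profit at T = |F_mkt − F*| = |142.36 − 137.5214| = ₹4.84 per share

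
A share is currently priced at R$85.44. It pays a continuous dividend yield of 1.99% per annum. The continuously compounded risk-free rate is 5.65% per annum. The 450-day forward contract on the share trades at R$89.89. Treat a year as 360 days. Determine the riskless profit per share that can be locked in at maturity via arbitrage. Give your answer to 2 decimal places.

R$0.45 per share

Fair forward: F* = S·e^(carry·T), with carry = (r − q) = 0.0565 − 0.0199 = 0.0366
F* = 85.44 · e^(0.0366 × 450/360) = 85.44 · e^0.045750 = 85.44 × 1.046813 = R$89.4397
Market R$89.89 > fair R$89.4397: forward overpriced → cash-and-carry (buy spot, short the forward).
At maturity, profit = |F_mkt − F*| = |89.89 − 89.4397| = R$0.45 per share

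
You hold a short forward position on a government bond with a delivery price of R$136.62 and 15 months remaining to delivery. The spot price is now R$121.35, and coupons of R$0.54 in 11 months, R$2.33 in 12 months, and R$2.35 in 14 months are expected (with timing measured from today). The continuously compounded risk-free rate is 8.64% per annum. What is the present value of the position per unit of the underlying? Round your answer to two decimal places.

R$6.04

PV(remaining coupons) I = 0.54·e^(−0.0864·11/12) + 2.33·e^(−0.0864·12/12) + 2.35·e^(−0.0864·14/12) = 4.7607
Current forward F = (S − I)·e^(rT) = (121.35 − 4.7607)·e^(0.0864·15/12) = 116.5893 × 1.114048 = 129.8861
Value (long) = (F − K)·e^(−rT) = (129.8861 − 136.62) × 0.897628 = -6.0445
Short position value = −(long value) = R$6.04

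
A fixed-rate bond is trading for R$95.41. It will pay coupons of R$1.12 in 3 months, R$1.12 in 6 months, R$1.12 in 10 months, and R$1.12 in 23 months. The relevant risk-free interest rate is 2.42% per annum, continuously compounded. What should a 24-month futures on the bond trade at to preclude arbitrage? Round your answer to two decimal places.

R$95.54

PV(coupons) I = 1.12·e^(−0.0242·3/12) + 1.12·e^(−0.0242·6/12) + 1.12·e^(−0.0242·10/12) + 1.12·e^(−0.0242·23/12)
I = 1.1132 + 1.1065 + 1.0976 + 1.0692 = 4.3865
F = (S − I)·e^(rT) = (95.41 − 4.3865) · e^(0.0242·24/12)
= 91.0235 · e^0.048400 = 91.0235 × 1.049590 = R$95.54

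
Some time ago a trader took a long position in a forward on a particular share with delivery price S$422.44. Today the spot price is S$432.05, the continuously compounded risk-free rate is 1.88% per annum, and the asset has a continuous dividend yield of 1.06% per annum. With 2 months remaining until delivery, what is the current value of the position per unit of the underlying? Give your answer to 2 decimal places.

S$10.17

Current fair forward for the remaining 2 months: F = S·e^((r − q)·T), (r − q) = 0.0188 − 0.0106 = 0.0082
F = 432.05 · e^(0.0082 × 2/12) = 432.05 × 1.001368 = 432.6410
Value of long forward = (F − K)·e^(−rT) = (432.6410 − 422.44) · e^(−0.0188·2/12)
= 10.2010 × 0.996872 = 10.17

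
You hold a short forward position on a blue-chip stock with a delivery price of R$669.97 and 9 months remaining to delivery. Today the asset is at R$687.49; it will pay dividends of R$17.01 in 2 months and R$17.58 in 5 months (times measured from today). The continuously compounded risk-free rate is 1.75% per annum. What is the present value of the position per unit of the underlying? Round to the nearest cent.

PV(remaining dividends) I = 17.01·e^(−0.0175·2/12) + 17.58·e^(−0.0175·5/12) = 34.4127
Current forward F = (S − I)·e^(rT) = (687.49 − 34.4127)·e^(0.0175·9/12) = 653.0773 × 1.013212 = 661.7058
Value (long) = (F − K)·e^(−rT) = (661.7058 − 669.97) × 0.986961 = -8.1564
Short position value = −(long value) = R$8.16

R$8.16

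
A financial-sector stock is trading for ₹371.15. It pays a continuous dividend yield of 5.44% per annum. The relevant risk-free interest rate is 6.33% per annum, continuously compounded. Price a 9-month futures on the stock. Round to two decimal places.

₹373.64

F = S·e^((r − q)T) = 371.15 · e^((0.0633 − 0.0544) × 9/12)
= 371.15 · e^0.006675 = 371.15 × 1.006697
F = ₹373.64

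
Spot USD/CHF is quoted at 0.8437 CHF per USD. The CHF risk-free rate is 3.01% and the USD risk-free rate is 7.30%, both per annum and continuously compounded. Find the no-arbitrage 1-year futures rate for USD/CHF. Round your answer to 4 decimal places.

F = S·e^((r_CHF − r_USD)T) = 0.8437 · e^((0.0301 − 0.0730) × 1)
= 0.8437 · e^-0.042900 = 0.8437 × 0.958007
F = 0.8083 CHF per USD

0.8083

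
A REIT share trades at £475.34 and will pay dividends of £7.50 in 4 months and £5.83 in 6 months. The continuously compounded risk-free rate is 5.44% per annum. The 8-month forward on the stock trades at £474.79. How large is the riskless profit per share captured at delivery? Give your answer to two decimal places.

PV(dividends) I = 7.50·e^(−0.0544·4/12) + 5.83·e^(−0.0544·6/12) = 13.0388
Fair forward F* = (S − I)·e^(rT) = (475.34 − 13.0388)·e^0.036267 = 462.3012 × 1.036933 = 479.3754
Market £474.79 < fair 479.3754: forward underpriced → reverse cash-and-carry (short the stock, invest proceeds at r, pay the dividends, go long the forward).
Profit at T = |F_mkt − F*| = |474.79 − 479.3754| = £4.59 per share

£4.59 per share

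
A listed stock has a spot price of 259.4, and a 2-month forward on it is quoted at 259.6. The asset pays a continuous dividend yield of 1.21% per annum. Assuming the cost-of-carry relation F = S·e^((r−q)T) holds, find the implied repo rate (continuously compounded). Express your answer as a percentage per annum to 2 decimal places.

1.67%

From F = S·e^((r−q)T): (r − q) = ln(F/S)/T
ln(259.6/259.4) = ln(1.000771) = 0.000771
(r − q) = 0.000771 / (2/12) = 0.004626
r = ln(F/S)/T + q = 0.004626 + 0.0121 = 0.016726
r = 1.67%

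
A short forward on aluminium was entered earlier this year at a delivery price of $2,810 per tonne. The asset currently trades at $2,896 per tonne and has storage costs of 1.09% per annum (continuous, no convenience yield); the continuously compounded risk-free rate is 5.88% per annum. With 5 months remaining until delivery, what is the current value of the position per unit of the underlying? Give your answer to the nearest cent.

Current fair forward for the remaining 5 months: F = S·e^((r + u)·T), (r + u) = 0.0588 + 0.0109 = 0.0697
F = 2896 · e^(0.0697 × 5/12) = 2896 × 1.02946749 = 2981.3379
Value of long forward = (F − K)·e^(−rT) = (2981.3379 − 2810) · e^(−0.0588·5/12)
= 171.3379 × 0.97579769 = 167.19
Short position value = −(long value) = -$167.19

-$167.19 per tonne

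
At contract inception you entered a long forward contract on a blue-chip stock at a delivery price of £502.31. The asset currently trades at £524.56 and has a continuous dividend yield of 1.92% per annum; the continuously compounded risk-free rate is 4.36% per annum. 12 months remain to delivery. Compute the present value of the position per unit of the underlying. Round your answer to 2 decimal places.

£33.70

Current fair forward for the remaining 12 months: F = S·e^((r − q)·T), (r − q) = 0.0436 − 0.0192 = 0.0244
F = 524.56 · e^(0.0244 × 12/12) = 524.56 × 1.024700 = 537.5166
Value of long forward = (F − K)·e^(−rT) = (537.5166 − 502.31) · e^(−0.0436·12/12)
= 35.2066 × 0.957337 = 33.70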